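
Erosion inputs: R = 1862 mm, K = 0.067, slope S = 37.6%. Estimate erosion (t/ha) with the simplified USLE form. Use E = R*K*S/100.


Formula: E = R * K * S / 100  (simplified USLE)
R * K = 1862 * 0.067 = 124.754
E = 124.754 * 37.6 / 100 = 46.91 t/ha

46.91


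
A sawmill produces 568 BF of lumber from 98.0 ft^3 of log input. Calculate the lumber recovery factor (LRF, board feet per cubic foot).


Formula: LRF = Lumber Output (BF) / Log Input (ft^3)
LRF = 568 BF / 98.0 ft^3
LRF = 5.8 BF/ft^3

5.8


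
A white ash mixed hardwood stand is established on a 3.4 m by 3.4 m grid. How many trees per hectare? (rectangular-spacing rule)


Formula: TPH = 10000 m^2/ha / (spacing_x * spacing_y)
Area per tree = 3.4 m * 3.4 m = 11.56 m^2
TPH = 10000 / 11.56 = 865 trees/ha

865


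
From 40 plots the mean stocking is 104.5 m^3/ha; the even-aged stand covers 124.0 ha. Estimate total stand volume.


Formula: Total Volume = Mean Volume per ha * Total Area
Total Volume = 104.5 m^3/ha * 124.0 ha
Total Volume = 12958 m^3

12958


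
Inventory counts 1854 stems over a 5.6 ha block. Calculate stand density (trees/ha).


Formula: Stand Density = N_trees / Area_ha
Density = 1854 trees / 5.6 ha
Density = 331 trees/ha

331


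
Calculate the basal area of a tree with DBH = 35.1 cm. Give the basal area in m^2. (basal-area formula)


Formula: BA = pi * (DBH/2)^2 / 10000  (cm^2 to m^2)
Radius = DBH/2 = 35.1/2 = 17.55 cm
BA = pi * 17.55^2 / 10000
   = 967.6184 cm^2 / 10000
   = 0.0968 m^2

0.0968


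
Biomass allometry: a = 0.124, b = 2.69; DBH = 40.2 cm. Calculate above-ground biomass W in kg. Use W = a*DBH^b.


Formula: W = a * DBH^b  (allometric power law)
DBH^b = 40.2^2.69 = 20671.3139
W = 0.124 * 20671.3139 = 2563.2 kg

2563.2


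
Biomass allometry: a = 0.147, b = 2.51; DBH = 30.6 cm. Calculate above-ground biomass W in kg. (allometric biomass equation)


Formula: W = a * DBH^b  (allometric power law)
DBH^b = 30.6^2.51 = 5359.9505
W = 0.147 * 5359.9505 = 787.9 kg

787.9


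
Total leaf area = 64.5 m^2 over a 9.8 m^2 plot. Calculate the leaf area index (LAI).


Formula: LAI = total leaf area / ground area  (dimensionless)
LAI = 64.5 m^2 / 9.8 m^2
LAI = 6.58

6.58


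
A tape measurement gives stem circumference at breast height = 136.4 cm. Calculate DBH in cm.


Formula: DBH = C / pi
DBH = 136.4 / pi
pi = 3.14159...
DBH = 43.4 cm

43.4


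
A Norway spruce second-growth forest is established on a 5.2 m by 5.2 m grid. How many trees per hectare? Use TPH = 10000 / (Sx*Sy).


Formula: TPH = 10000 m^2/ha / (spacing_x * spacing_y)
Area per tree = 5.2 m * 5.2 m = 27.04 m^2
TPH = 10000 / 27.04 = 370 trees/ha

370


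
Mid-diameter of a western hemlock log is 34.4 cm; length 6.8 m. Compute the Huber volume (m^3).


Huber: V = Am * L,  Am = pi*(Dm/200)^2
Am = pi*(34.4/200)^2 = 0.092941 m^2
V = 0.092941*6.8 = 0.632 m^3

0.632


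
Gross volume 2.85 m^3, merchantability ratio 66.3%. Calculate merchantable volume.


Formula: MV = V_total * (merchantable_pct / 100)
Merchantable fraction = 66.3% / 100 = 0.663
MV = 2.85 m^3 * 0.663 = 1.89 m^3

1.89


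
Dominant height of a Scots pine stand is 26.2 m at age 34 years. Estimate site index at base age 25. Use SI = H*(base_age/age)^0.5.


Formula: SI = H_dom * (base_age / age)^0.5
Age ratio = 25 / 34 = 0.73529
sqrt(age_ratio) = 0.85749
SI = 26.2 * 0.85749 = 22.5 m

22.5


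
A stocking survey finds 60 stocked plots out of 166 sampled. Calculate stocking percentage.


Formula: Stocking % = stocked plots / total plots * 100
Stocking = 60 / 166 * 100
Stocking = 0.3614 * 100 = 36.1%

36.1


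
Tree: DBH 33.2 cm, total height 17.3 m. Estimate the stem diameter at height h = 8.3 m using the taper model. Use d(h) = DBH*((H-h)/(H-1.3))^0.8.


Taper: d(h) = DBH * ((H - h) / (H - 1.3))^0.8
Numerator = H - h = 17.3 - 8.3 = 9.0 m
Denominator = H - 1.3 = 17.3 - 1.3 = 16.0 m
Ratio = 9.0 / 16.0 = 0.5625
d = 33.2 * 0.5625^0.8 = 21.0 cm

21.0


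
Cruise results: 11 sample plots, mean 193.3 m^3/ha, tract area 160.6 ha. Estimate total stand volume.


Formula: Total Volume = Mean Volume per ha * Total Area
Total Volume = 193.3 m^3/ha * 160.6 ha
Total Volume = 31044 m^3

31044


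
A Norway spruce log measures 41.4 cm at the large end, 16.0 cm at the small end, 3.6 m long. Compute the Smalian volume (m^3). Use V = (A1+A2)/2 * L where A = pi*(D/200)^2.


Smalian: V = (A1 + A2)/2 * L,  A = pi*(D/200)^2
A1 = pi*(41.4/200)^2 = 0.134614 m^2
A2 = pi*(16.0/200)^2 = 0.020106 m^2
V = (0.134614+0.020106)/2*3.6 = 0.2785 m^3

0.2785


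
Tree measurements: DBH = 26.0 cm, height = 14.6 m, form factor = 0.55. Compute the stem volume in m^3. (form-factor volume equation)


Formula: V = pi * (DBH/200)^2 * H * ff
Radius = DBH/200 = 26.0/200 = 0.13 m
Radius^2 = 0.13^2 = 0.0169 m^2
V = pi * 0.0169 * 14.6 * 0.55
V = 0.426 m^3

0.426


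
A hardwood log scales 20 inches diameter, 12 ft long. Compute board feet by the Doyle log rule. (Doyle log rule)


Doyle: BF = (D - 4)^2 * L / 16
Adjusted diameter = 20 - 4 = 16 in
(D-4)^2 = 16^2 = 256
BF = 256 * 12 / 16 = 192 BF

192


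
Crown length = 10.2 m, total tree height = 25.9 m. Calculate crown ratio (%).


Formula: Crown Ratio = (Crown Length / Total Height) * 100
CR = (10.2 m / 25.9 m) * 100
CR = 0.3938 * 100 = 39.4%

39.4


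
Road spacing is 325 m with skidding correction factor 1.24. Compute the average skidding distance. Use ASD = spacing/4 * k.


Formula: ASD = (spacing / 4) * correction
Uncorrected distance = spacing / 4 = 325 / 4 = 81.25 m
ASD = 81.25 * 1.24 = 101 m

101


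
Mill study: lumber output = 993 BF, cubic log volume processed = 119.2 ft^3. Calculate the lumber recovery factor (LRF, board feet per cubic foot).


Formula: LRF = Lumber Output (BF) / Log Input (ft^3)
LRF = 993 BF / 119.2 ft^3
LRF = 8.33 BF/ft^3

8.33


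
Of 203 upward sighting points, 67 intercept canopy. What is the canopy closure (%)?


Formula: Canopy closure = covered points / total points * 100
Closure = 67 / 203 * 100
Closure = 0.33 * 100 = 33.0%

33.0


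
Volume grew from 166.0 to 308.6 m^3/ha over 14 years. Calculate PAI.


Formula: PAI = (V_T2 - V_T1) / (T2 - T1)
Volume increment = 308.6 - 166.0 = 142.6 m^3/ha
PAI = 142.6 / 14 = 10.19 m^3/ha/year

10.19


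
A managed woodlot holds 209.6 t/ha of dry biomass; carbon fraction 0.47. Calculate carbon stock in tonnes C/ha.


Formula: Carbon Stock = Biomass * Carbon Fraction
C = 209.6 t/ha * 0.47
C = 98.5 t C/ha

98.5


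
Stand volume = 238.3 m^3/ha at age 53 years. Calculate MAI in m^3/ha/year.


Formula: MAI = Total Volume / Stand Age
MAI = 238.3 m^3/ha / 53 years
MAI = 4.5 m^3/ha/year

4.5


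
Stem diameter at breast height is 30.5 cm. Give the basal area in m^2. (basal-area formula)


Formula: BA = pi * (DBH/2)^2 / 10000  (cm^2 to m^2)
Radius = DBH/2 = 30.5/2 = 15.25 cm
BA = pi * 15.25^2 / 10000
   = 730.6166 cm^2 / 10000
   = 0.0731 m^2

0.0731


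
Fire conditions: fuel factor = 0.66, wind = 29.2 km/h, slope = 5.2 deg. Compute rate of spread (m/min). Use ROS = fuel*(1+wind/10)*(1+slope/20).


Formula: ROS = fuel * (1 + wind/10) * (1 + slope/20)
Wind factor = 1 + 29.2/10 = 3.92
Slope factor = 1 + 5.2/20 = 1.26
ROS = 0.66 * 3.92 * 1.26 = 3.26 m/min

3.26


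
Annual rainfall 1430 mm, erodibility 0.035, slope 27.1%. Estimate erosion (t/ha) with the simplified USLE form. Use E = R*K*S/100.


Formula: E = R * K * S / 100  (simplified USLE)
R * K = 1430 * 0.035 = 50.05
E = 50.05 * 27.1 / 100 = 13.56 t/ha

13.56


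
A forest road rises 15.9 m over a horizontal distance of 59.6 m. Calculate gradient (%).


Formula: Gradient = rise / run * 100
Gradient = 15.9 / 59.6 * 100 = 26.7%

26.7


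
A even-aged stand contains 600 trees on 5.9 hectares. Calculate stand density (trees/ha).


Formula: Stand Density = N_trees / Area_ha
Density = 600 trees / 5.9 ha
Density = 102 trees/ha

102


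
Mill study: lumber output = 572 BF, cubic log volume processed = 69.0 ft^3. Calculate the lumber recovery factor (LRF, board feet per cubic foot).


Formula: LRF = Lumber Output (BF) / Log Input (ft^3)
LRF = 572 BF / 69.0 ft^3
LRF = 8.29 BF/ft^3

8.29


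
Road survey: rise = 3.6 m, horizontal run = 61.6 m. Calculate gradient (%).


Formula: Gradient = rise / run * 100
Gradient = 3.6 / 61.6 * 100 = 5.8%

5.8


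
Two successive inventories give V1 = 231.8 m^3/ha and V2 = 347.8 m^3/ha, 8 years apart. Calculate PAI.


Formula: PAI = (V_T2 - V_T1) / (T2 - T1)
Volume increment = 347.8 - 231.8 = 116.0 m^3/ha
PAI = 116.0 / 8 = 14.5 m^3/ha/year

14.5


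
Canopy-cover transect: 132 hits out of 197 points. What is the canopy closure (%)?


Formula: Canopy closure = covered points / total points * 100
Closure = 132 / 197 * 100
Closure = 0.6701 * 100 = 67.0%

67.0


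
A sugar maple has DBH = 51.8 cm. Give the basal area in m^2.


Formula: BA = pi * (DBH/2)^2 / 10000  (cm^2 to m^2)
Radius = DBH/2 = 51.8/2 = 25.9 cm
BA = pi * 25.9^2 / 10000
   = 2107.4118 cm^2 / 10000
   = 0.2107 m^2

0.2107


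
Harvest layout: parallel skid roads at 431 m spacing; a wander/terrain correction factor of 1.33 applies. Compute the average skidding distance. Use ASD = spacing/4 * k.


Formula: ASD = (spacing / 4) * correction
Uncorrected distance = spacing / 4 = 431 / 4 = 107.75 m
ASD = 107.75 * 1.33 = 143 m

143


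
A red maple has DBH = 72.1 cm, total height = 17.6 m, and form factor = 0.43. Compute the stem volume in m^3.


Formula: V = pi * (DBH/200)^2 * H * ff
Radius = DBH/200 = 72.1/200 = 0.3605 m
Radius^2 = 0.3605^2 = 0.12996025 m^2
V = pi * 0.12996025 * 17.6 * 0.43
V = 3.09 m^3

3.09


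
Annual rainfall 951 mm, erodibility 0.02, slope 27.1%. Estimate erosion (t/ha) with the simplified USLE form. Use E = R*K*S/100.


Formula: E = R * K * S / 100  (simplified USLE)
R * K = 951 * 0.02 = 19.02
E = 19.02 * 27.1 / 100 = 5.15 t/ha

5.15


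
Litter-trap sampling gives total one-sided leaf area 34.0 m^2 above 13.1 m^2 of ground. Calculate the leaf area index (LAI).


Formula: LAI = total leaf area / ground area  (dimensionless)
LAI = 34.0 m^2 / 13.1 m^2
LAI = 2.6

2.6


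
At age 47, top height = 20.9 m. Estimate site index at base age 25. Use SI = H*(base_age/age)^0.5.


Formula: SI = H_dom * (base_age / age)^0.5
Age ratio = 25 / 47 = 0.53191
sqrt(age_ratio) = 0.72932
SI = 20.9 * 0.72932 = 15.2 m

15.2


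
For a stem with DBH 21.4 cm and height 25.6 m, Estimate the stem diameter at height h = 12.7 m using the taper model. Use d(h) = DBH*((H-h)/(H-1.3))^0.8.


Taper: d(h) = DBH * ((H - h) / (H - 1.3))^0.8
Numerator = H - h = 25.6 - 12.7 = 12.9 m
Denominator = H - 1.3 = 25.6 - 1.3 = 24.3 m
Ratio = 12.9 / 24.3 = 0.53086
d = 21.4 * 0.53086^0.8 = 12.9 cm

12.9


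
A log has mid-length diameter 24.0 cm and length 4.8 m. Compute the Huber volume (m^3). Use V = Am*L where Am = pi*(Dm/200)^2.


Huber: V = Am * L,  Am = pi*(Dm/200)^2
Am = pi*(24.0/200)^2 = 0.045239 m^2
V = 0.045239*4.8 = 0.2171 m^3

0.2171


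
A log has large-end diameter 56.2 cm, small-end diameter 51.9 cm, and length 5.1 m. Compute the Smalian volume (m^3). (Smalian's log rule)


Smalian: V = (A1 + A2)/2 * L,  A = pi*(D/200)^2
A1 = pi*(56.2/200)^2 = 0.248063 m^2
A2 = pi*(51.9/200)^2 = 0.211556 m^2
V = (0.248063+0.211556)/2*5.1 = 1.172 m^3

1.172


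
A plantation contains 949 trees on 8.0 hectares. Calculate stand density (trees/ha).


Formula: Stand Density = N_trees / Area_ha
Density = 949 trees / 8.0 ha
Density = 119 trees/ha

119


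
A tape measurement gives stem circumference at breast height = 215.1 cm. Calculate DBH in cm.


Formula: DBH = C / pi
DBH = 215.1 / pi
pi = 3.14159...
DBH = 68.5 cm

68.5


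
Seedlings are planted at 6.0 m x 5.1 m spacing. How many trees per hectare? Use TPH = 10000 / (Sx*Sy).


Formula: TPH = 10000 m^2/ha / (spacing_x * spacing_y)
Area per tree = 6.0 m * 5.1 m = 30.6 m^2
TPH = 10000 / 30.6 = 327 trees/ha

327


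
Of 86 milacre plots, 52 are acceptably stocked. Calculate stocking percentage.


Formula: Stocking % = stocked plots / total plots * 100
Stocking = 52 / 86 * 100
Stocking = 0.6047 * 100 = 60.5%

60.5


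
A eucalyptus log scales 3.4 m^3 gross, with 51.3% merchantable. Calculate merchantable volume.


Formula: MV = V_total * (merchantable_pct / 100)
Merchantable fraction = 51.3% / 100 = 0.513
MV = 3.4 m^3 * 0.513 = 1.744 m^3

1.744


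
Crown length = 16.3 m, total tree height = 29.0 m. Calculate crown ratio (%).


Formula: Crown Ratio = (Crown Length / Total Height) * 100
CR = (16.3 m / 29.0 m) * 100
CR = 0.5621 * 100 = 56.2%

56.2


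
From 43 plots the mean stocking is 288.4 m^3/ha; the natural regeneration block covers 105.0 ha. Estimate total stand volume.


Formula: Total Volume = Mean Volume per ha * Total Area
Total Volume = 288.4 m^3/ha * 105.0 ha
Total Volume = 30282 m^3

30282


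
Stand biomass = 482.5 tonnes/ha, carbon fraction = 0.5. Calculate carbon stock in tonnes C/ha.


Formula: Carbon Stock = Biomass * Carbon Fraction
C = 482.5 t/ha * 0.5
C = 241.3 t C/ha

241.3


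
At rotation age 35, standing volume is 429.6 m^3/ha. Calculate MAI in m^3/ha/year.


Formula: MAI = Total Volume / Stand Age
MAI = 429.6 m^3/ha / 35 years
MAI = 12.27 m^3/ha/year

12.27


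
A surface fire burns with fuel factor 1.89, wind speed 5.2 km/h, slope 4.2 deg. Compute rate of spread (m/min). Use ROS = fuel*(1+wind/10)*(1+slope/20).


Formula: ROS = fuel * (1 + wind/10) * (1 + slope/20)
Wind factor = 1 + 5.2/10 = 1.52
Slope factor = 1 + 4.2/20 = 1.21
ROS = 1.89 * 1.52 * 1.21 = 3.48 m/min

3.48


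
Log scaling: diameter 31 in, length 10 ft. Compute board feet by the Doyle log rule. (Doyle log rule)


Doyle: BF = (D - 4)^2 * L / 16
Adjusted diameter = 31 - 4 = 27 in
(D-4)^2 = 27^2 = 729
BF = 729 * 10 / 16 = 456 BF

456


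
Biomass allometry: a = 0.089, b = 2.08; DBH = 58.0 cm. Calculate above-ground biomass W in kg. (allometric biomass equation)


Formula: W = a * DBH^b  (allometric power law)
DBH^b = 58.0^2.08 = 4655.113
W = 0.089 * 4655.113 = 414.3 kg

414.3


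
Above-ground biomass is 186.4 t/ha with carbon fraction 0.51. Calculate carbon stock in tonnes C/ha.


Formula: Carbon Stock = Biomass * Carbon Fraction
C = 186.4 t/ha * 0.51
C = 95.1 t C/ha

95.1


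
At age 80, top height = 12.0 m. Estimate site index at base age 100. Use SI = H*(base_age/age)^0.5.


Formula: SI = H_dom * (base_age / age)^0.5
Age ratio = 100 / 80 = 1.25
sqrt(age_ratio) = 1.11803
SI = 12.0 * 1.11803 = 13.4 m

13.4


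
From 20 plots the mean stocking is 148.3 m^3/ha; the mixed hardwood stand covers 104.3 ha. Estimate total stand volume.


Formula: Total Volume = Mean Volume per ha * Total Area
Total Volume = 148.3 m^3/ha * 104.3 ha
Total Volume = 15468 m^3

15468


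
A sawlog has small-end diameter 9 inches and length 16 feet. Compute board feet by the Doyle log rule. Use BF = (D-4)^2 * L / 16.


Doyle: BF = (D - 4)^2 * L / 16
Adjusted diameter = 9 - 4 = 5 in
(D-4)^2 = 5^2 = 25
BF = 25 * 16 / 16 = 25 BF

25


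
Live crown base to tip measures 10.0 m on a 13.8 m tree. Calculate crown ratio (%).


Formula: Crown Ratio = (Crown Length / Total Height) * 100
CR = (10.0 m / 13.8 m) * 100
CR = 0.7246 * 100 = 72.5%

72.5


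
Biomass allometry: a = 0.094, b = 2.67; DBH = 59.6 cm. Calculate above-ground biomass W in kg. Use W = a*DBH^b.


Formula: W = a * DBH^b  (allometric power law)
DBH^b = 59.6^2.67 = 54942.3857
W = 0.094 * 54942.3857 = 5164.6 kg

5164.6


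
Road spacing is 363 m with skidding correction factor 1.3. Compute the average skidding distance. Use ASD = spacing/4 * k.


Formula: ASD = (spacing / 4) * correction
Uncorrected distance = spacing / 4 = 363 / 4 = 90.75 m
ASD = 90.75 * 1.3 = 118 m

118


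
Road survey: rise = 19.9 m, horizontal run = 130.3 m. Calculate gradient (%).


Formula: Gradient = rise / run * 100
Gradient = 19.9 / 130.3 * 100 = 15.3%

15.3


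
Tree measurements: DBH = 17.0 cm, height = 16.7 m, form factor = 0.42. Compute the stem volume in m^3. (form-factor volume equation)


Formula: V = pi * (DBH/200)^2 * H * ff
Radius = DBH/200 = 17.0/200 = 0.085 m
Radius^2 = 0.085^2 = 0.007225 m^2
V = pi * 0.007225 * 16.7 * 0.42
V = 0.159 m^3

0.159


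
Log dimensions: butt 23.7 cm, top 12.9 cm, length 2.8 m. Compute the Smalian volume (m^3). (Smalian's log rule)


Smalian: V = (A1 + A2)/2 * L,  A = pi*(D/200)^2
A1 = pi*(23.7/200)^2 = 0.044115 m^2
A2 = pi*(12.9/200)^2 = 0.01307 m^2
V = (0.044115+0.01307)/2*2.8 = 0.0801 m^3

0.0801


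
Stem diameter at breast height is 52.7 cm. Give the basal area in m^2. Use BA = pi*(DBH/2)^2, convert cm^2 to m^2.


Formula: BA = pi * (DBH/2)^2 / 10000  (cm^2 to m^2)
Radius = DBH/2 = 52.7/2 = 26.35 cm
BA = pi * 26.35^2 / 10000
   = 2181.2785 cm^2 / 10000
   = 0.2181 m^2

0.2181


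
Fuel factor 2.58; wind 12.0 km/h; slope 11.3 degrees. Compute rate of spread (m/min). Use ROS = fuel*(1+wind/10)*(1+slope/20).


Formula: ROS = fuel * (1 + wind/10) * (1 + slope/20)
Wind factor = 1 + 12.0/10 = 2.2
Slope factor = 1 + 11.3/20 = 1.565
ROS = 2.58 * 2.2 * 1.565 = 8.88 m/min

8.88


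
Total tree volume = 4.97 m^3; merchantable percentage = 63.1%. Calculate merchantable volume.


Formula: MV = V_total * (merchantable_pct / 100)
Merchantable fraction = 63.1% / 100 = 0.631
MV = 4.97 m^3 * 0.631 = 3.136 m^3

3.136


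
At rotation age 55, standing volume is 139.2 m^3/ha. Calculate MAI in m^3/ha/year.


Formula: MAI = Total Volume / Stand Age
MAI = 139.2 m^3/ha / 55 years
MAI = 2.53 m^3/ha/year

2.53


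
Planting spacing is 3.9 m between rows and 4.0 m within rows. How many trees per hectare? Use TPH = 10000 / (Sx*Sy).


Formula: TPH = 10000 m^2/ha / (spacing_x * spacing_y)
Area per tree = 3.9 m * 4.0 m = 15.6 m^2
TPH = 10000 / 15.6 = 641 trees/ha

641


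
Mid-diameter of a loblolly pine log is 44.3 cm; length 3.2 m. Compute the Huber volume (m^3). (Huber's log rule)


Huber: V = Am * L,  Am = pi*(Dm/200)^2
Am = pi*(44.3/200)^2 = 0.154134 m^2
V = 0.154134*3.2 = 0.4932 m^3

0.4932


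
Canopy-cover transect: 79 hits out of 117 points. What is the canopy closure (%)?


Formula: Canopy closure = covered points / total points * 100
Closure = 79 / 117 * 100
Closure = 0.6752 * 100 = 67.5%

67.5


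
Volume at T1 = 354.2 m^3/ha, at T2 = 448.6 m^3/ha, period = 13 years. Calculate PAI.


Formula: PAI = (V_T2 - V_T1) / (T2 - T1)
Volume increment = 448.6 - 354.2 = 94.4 m^3/ha
PAI = 94.4 / 13 = 7.26 m^3/ha/year

7.26


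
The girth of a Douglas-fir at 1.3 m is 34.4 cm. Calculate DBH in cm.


Formula: DBH = C / pi
DBH = 34.4 / pi
pi = 3.14159...
DBH = 10.9 cm

10.9


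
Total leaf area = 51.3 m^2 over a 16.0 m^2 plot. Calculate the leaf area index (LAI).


Formula: LAI = total leaf area / ground area  (dimensionless)
LAI = 51.3 m^2 / 16.0 m^2
LAI = 3.21

3.21


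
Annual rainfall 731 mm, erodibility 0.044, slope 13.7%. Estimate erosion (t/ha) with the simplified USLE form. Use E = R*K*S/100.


Formula: E = R * K * S / 100  (simplified USLE)
R * K = 731 * 0.044 = 32.164
E = 32.164 * 13.7 / 100 = 4.41 t/ha

4.41


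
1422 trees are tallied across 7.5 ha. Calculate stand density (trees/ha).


Formula: Stand Density = N_trees / Area_ha
Density = 1422 trees / 7.5 ha
Density = 190 trees/ha

190


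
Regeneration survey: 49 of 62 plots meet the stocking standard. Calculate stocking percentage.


Formula: Stocking % = stocked plots / total plots * 100
Stocking = 49 / 62 * 100
Stocking = 0.7903 * 100 = 79.0%

79.0


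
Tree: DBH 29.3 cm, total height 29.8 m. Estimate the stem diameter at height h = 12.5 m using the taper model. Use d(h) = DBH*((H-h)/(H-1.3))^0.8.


Taper: d(h) = DBH * ((H - h) / (H - 1.3))^0.8
Numerator = H - h = 29.8 - 12.5 = 17.3 m
Denominator = H - 1.3 = 29.8 - 1.3 = 28.5 m
Ratio = 17.3 / 28.5 = 0.60702
d = 29.3 * 0.60702^0.8 = 19.7 cm

19.7


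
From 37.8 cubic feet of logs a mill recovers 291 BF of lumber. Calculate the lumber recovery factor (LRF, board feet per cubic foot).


Formula: LRF = Lumber Output (BF) / Log Input (ft^3)
LRF = 291 BF / 37.8 ft^3
LRF = 7.7 BF/ft^3

7.7


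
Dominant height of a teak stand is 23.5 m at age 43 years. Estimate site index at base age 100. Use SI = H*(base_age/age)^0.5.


Formula: SI = H_dom * (base_age / age)^0.5
Age ratio = 100 / 43 = 2.32558
sqrt(age_ratio) = 1.52499
SI = 23.5 * 1.52499 = 35.8 m

35.8


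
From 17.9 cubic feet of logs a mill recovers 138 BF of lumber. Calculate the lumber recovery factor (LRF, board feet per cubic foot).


Formula: LRF = Lumber Output (BF) / Log Input (ft^3)
LRF = 138 BF / 17.9 ft^3
LRF = 7.71 BF/ft^3

7.71


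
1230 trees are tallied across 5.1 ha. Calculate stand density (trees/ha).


Formula: Stand Density = N_trees / Area_ha
Density = 1230 trees / 5.1 ha
Density = 241 trees/ha

241


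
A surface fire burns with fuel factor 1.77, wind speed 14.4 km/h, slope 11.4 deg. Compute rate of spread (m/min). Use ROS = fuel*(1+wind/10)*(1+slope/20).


Formula: ROS = fuel * (1 + wind/10) * (1 + slope/20)
Wind factor = 1 + 14.4/10 = 2.44
Slope factor = 1 + 11.4/20 = 1.57
ROS = 1.77 * 2.44 * 1.57 = 6.78 m/min

6.78


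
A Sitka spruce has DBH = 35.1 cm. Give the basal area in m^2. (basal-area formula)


Formula: BA = pi * (DBH/2)^2 / 10000  (cm^2 to m^2)
Radius = DBH/2 = 35.1/2 = 17.55 cm
BA = pi * 17.55^2 / 10000
   = 967.6184 cm^2 / 10000
   = 0.0968 m^2

0.0968


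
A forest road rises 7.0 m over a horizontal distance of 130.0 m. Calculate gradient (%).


Formula: Gradient = rise / run * 100
Gradient = 7.0 / 130.0 * 100 = 5.4%

5.4


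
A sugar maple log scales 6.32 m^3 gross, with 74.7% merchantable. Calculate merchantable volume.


Formula: MV = V_total * (merchantable_pct / 100)
Merchantable fraction = 74.7% / 100 = 0.747
MV = 6.32 m^3 * 0.747 = 4.721 m^3

4.721


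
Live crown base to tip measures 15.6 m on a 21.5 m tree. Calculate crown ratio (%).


Formula: Crown Ratio = (Crown Length / Total Height) * 100
CR = (15.6 m / 21.5 m) * 100
CR = 0.7256 * 100 = 72.6%

72.6


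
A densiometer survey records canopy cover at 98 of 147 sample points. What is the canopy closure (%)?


Formula: Canopy closure = covered points / total points * 100
Closure = 98 / 147 * 100
Closure = 0.6667 * 100 = 66.7%

66.7


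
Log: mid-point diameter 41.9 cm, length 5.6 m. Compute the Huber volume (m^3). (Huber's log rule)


Huber: V = Am * L,  Am = pi*(Dm/200)^2
Am = pi*(41.9/200)^2 = 0.137885 m^2
V = 0.137885*5.6 = 0.7722 m^3

0.7722


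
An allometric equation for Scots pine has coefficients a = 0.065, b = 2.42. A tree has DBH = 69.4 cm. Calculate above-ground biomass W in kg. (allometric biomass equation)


Formula: W = a * DBH^b  (allometric power law)
DBH^b = 69.4^2.42 = 28581.8225
W = 0.065 * 28581.8225 = 1857.8 kg

1857.8


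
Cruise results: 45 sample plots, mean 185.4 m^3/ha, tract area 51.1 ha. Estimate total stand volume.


Formula: Total Volume = Mean Volume per ha * Total Area
Total Volume = 185.4 m^3/ha * 51.1 ha
Total Volume = 9474 m^3

9474


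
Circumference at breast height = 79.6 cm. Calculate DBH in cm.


Formula: DBH = C / pi
DBH = 79.6 / pi
pi = 3.14159...
DBH = 25.3 cm

25.3


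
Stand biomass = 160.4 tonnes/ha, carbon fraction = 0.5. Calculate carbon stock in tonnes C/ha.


Formula: Carbon Stock = Biomass * Carbon Fraction
C = 160.4 t/ha * 0.5
C = 80.2 t C/ha

80.2


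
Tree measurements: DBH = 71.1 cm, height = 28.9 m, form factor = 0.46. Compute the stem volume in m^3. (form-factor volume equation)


Formula: V = pi * (DBH/200)^2 * H * ff
Radius = DBH/200 = 71.1/200 = 0.3555 m
Radius^2 = 0.3555^2 = 0.12638025 m^2
V = pi * 0.12638025 * 28.9 * 0.46
V = 5.278 m^3

5.278


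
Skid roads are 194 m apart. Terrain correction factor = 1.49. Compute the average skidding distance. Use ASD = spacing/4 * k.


Formula: ASD = (spacing / 4) * correction
Uncorrected distance = spacing / 4 = 194 / 4 = 48.5 m
ASD = 48.5 * 1.49 = 72 m

72


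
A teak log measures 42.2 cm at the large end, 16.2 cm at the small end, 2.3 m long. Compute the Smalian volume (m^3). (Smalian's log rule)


Smalian: V = (A1 + A2)/2 * L,  A = pi*(D/200)^2
A1 = pi*(42.2/200)^2 = 0.139867 m^2
A2 = pi*(16.2/200)^2 = 0.020612 m^2
V = (0.139867+0.020612)/2*2.3 = 0.1846 m^3

0.1846


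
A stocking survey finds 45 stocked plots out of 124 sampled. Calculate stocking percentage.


Formula: Stocking % = stocked plots / total plots * 100
Stocking = 45 / 124 * 100
Stocking = 0.3629 * 100 = 36.3%

36.3


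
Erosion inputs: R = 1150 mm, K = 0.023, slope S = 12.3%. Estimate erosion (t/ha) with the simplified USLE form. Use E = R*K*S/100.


Formula: E = R * K * S / 100  (simplified USLE)
R * K = 1150 * 0.023 = 26.45
E = 26.45 * 12.3 / 100 = 3.25 t/ha

3.25


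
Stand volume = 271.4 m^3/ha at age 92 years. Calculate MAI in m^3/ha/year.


Formula: MAI = Total Volume / Stand Age
MAI = 271.4 m^3/ha / 92 years
MAI = 2.95 m^3/ha/year

2.95


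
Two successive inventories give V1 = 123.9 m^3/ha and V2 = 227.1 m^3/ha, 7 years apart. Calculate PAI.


Formula: PAI = (V_T2 - V_T1) / (T2 - T1)
Volume increment = 227.1 - 123.9 = 103.2 m^3/ha
PAI = 103.2 / 7 = 14.74 m^3/ha/year

14.74


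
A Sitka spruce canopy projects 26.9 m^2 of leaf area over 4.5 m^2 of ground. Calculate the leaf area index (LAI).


Formula: LAI = total leaf area / ground area  (dimensionless)
LAI = 26.9 m^2 / 4.5 m^2
LAI = 5.98

5.98


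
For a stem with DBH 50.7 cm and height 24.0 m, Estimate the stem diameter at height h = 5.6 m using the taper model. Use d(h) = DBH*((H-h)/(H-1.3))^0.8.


Taper: d(h) = DBH * ((H - h) / (H - 1.3))^0.8
Numerator = H - h = 24.0 - 5.6 = 18.4 m
Denominator = H - 1.3 = 24.0 - 1.3 = 22.7 m
Ratio = 18.4 / 22.7 = 0.81057
d = 50.7 * 0.81057^0.8 = 42.9 cm

42.9


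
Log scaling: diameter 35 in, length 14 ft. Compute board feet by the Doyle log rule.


Doyle: BF = (D - 4)^2 * L / 16
Adjusted diameter = 35 - 4 = 31 in
(D-4)^2 = 31^2 = 961
BF = 961 * 14 / 16 = 841 BF

841


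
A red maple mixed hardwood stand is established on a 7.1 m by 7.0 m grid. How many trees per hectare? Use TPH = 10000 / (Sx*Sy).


Formula: TPH = 10000 m^2/ha / (spacing_x * spacing_y)
Area per tree = 7.1 m * 7.0 m = 49.7 m^2
TPH = 10000 / 49.7 = 201 trees/ha

201


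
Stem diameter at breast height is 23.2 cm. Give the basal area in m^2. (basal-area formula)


Formula: BA = pi * (DBH/2)^2 / 10000  (cm^2 to m^2)
Radius = DBH/2 = 23.2/2 = 11.6 cm
BA = pi * 11.6^2 / 10000
   = 422.7327 cm^2 / 10000
   = 0.0423 m^2

0.0423


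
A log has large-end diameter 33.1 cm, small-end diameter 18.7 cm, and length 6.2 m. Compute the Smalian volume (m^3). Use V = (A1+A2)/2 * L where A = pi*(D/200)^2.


Smalian: V = (A1 + A2)/2 * L,  A = pi*(D/200)^2
A1 = pi*(33.1/200)^2 = 0.086049 m^2
A2 = pi*(18.7/200)^2 = 0.027465 m^2
V = (0.086049+0.027465)/2*6.2 = 0.3519 m^3

0.3519


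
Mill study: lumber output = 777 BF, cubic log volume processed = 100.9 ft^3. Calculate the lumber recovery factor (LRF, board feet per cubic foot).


Formula: LRF = Lumber Output (BF) / Log Input (ft^3)
LRF = 777 BF / 100.9 ft^3
LRF = 7.7 BF/ft^3

7.7


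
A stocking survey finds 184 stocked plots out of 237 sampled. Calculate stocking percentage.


Formula: Stocking % = stocked plots / total plots * 100
Stocking = 184 / 237 * 100
Stocking = 0.7764 * 100 = 77.6%

77.6


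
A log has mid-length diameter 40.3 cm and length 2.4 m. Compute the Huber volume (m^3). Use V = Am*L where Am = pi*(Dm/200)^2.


Huber: V = Am * L,  Am = pi*(Dm/200)^2
Am = pi*(40.3/200)^2 = 0.127556 m^2
V = 0.127556*2.4 = 0.3061 m^3

0.3061


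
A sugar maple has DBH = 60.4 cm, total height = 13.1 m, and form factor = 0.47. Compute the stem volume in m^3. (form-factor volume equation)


Formula: V = pi * (DBH/200)^2 * H * ff
Radius = DBH/200 = 60.4/200 = 0.302 m
Radius^2 = 0.302^2 = 0.091204 m^2
V = pi * 0.091204 * 13.1 * 0.47
V = 1.764 m^3

1.764


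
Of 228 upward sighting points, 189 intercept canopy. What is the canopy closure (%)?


Formula: Canopy closure = covered points / total points * 100
Closure = 189 / 228 * 100
Closure = 0.8289 * 100 = 82.9%

82.9


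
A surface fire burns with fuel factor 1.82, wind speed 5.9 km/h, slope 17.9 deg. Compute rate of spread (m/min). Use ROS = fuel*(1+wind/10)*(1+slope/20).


Formula: ROS = fuel * (1 + wind/10) * (1 + slope/20)
Wind factor = 1 + 5.9/10 = 1.59
Slope factor = 1 + 17.9/20 = 1.895
ROS = 1.82 * 1.59 * 1.895 = 5.48 m/min

5.48


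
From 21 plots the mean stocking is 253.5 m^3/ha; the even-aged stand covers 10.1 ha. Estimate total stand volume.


Formula: Total Volume = Mean Volume per ha * Total Area
Total Volume = 253.5 m^3/ha * 10.1 ha
Total Volume = 2560 m^3

2560


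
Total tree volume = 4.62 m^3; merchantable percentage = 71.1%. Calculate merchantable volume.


Formula: MV = V_total * (merchantable_pct / 100)
Merchantable fraction = 71.1% / 100 = 0.711
MV = 4.62 m^3 * 0.711 = 3.285 m^3

3.285


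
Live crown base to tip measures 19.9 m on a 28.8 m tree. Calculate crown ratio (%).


Formula: Crown Ratio = (Crown Length / Total Height) * 100
CR = (19.9 m / 28.8 m) * 100
CR = 0.691 * 100 = 69.1%

69.1


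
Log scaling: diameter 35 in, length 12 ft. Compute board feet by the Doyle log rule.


Doyle: BF = (D - 4)^2 * L / 16
Adjusted diameter = 35 - 4 = 31 in
(D-4)^2 = 31^2 = 961
BF = 961 * 12 / 16 = 721 BF

721


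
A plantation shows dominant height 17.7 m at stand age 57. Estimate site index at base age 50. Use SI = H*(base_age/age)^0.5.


Formula: SI = H_dom * (base_age / age)^0.5
Age ratio = 50 / 57 = 0.87719
sqrt(age_ratio) = 0.93659
SI = 17.7 * 0.93659 = 16.6 m

16.6


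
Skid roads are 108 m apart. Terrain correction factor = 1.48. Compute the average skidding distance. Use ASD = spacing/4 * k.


Formula: ASD = (spacing / 4) * correction
Uncorrected distance = spacing / 4 = 108 / 4 = 27 m
ASD = 27 * 1.48 = 40 m

40


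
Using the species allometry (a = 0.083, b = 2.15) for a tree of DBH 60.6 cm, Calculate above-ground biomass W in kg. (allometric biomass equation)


Formula: W = a * DBH^b  (allometric power law)
DBH^b = 60.6^2.15 = 6796.9823
W = 0.083 * 6796.9823 = 564.1 kg

564.1


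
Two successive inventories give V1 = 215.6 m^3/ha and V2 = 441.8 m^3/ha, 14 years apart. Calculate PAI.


Formula: PAI = (V_T2 - V_T1) / (T2 - T1)
Volume increment = 441.8 - 215.6 = 226.2 m^3/ha
PAI = 226.2 / 14 = 16.16 m^3/ha/year

16.16


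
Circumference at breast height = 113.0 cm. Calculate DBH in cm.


Formula: DBH = C / pi
DBH = 113.0 / pi
pi = 3.14159...
DBH = 36.0 cm

36.0


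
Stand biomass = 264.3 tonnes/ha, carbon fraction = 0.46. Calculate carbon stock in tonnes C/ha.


Formula: Carbon Stock = Biomass * Carbon Fraction
C = 264.3 t/ha * 0.46
C = 121.6 t C/ha

121.6


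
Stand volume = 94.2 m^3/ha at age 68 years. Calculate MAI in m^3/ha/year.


Formula: MAI = Total Volume / Stand Age
MAI = 94.2 m^3/ha / 68 years
MAI = 1.39 m^3/ha/year

1.39


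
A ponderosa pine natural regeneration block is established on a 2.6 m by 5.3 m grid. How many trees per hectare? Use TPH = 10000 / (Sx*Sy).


Formula: TPH = 10000 m^2/ha / (spacing_x * spacing_y)
Area per tree = 2.6 m * 5.3 m = 13.78 m^2
TPH = 10000 / 13.78 = 726 trees/ha

726


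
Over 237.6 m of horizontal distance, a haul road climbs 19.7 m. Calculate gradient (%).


Formula: Gradient = rise / run * 100
Gradient = 19.7 / 237.6 * 100 = 8.3%

8.3


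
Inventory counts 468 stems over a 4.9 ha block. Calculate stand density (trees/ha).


Formula: Stand Density = N_trees / Area_ha
Density = 468 trees / 4.9 ha
Density = 96 trees/ha

96


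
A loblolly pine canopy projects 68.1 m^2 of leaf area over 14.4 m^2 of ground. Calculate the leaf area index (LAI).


Formula: LAI = total leaf area / ground area  (dimensionless)
LAI = 68.1 m^2 / 14.4 m^2
LAI = 4.73

4.73


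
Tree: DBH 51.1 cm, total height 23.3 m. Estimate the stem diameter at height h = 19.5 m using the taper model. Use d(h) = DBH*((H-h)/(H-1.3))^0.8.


Taper: d(h) = DBH * ((H - h) / (H - 1.3))^0.8
Numerator = H - h = 23.3 - 19.5 = 3.8 m
Denominator = H - 1.3 = 23.3 - 1.3 = 22.0 m
Ratio = 3.8 / 22.0 = 0.17273
d = 51.1 * 0.17273^0.8 = 12.5 cm

12.5


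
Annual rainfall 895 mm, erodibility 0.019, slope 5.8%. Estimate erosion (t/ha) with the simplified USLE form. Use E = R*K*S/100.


Formula: E = R * K * S / 100  (simplified USLE)
R * K = 895 * 0.019 = 17.005
E = 17.005 * 5.8 / 100 = 0.99 t/ha

0.99


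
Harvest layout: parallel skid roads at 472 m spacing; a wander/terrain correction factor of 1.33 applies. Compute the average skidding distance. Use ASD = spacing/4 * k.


Formula: ASD = (spacing / 4) * correction
Uncorrected distance = spacing / 4 = 472 / 4 = 118 m
ASD = 118 * 1.33 = 157 m

157


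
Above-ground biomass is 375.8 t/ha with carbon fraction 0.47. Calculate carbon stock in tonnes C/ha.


Formula: Carbon Stock = Biomass * Carbon Fraction
C = 375.8 t/ha * 0.47
C = 176.6 t C/ha

176.6


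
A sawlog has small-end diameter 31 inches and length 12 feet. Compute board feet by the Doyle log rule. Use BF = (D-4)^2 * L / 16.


Doyle: BF = (D - 4)^2 * L / 16
Adjusted diameter = 31 - 4 = 27 in
(D-4)^2 = 27^2 = 729
BF = 729 * 12 / 16 = 547 BF

547


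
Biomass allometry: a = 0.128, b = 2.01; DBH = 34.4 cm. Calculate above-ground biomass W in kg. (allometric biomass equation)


Formula: W = a * DBH^b  (allometric power law)
DBH^b = 34.4^2.01 = 1225.9774
W = 0.128 * 1225.9774 = 156.9 kg

156.9


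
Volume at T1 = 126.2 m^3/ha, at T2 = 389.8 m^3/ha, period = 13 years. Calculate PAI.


Formula: PAI = (V_T2 - V_T1) / (T2 - T1)
Volume increment = 389.8 - 126.2 = 263.6 m^3/ha
PAI = 263.6 / 13 = 20.28 m^3/ha/year

20.28


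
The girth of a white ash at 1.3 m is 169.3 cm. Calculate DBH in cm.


Formula: DBH = C / pi
DBH = 169.3 / pi
pi = 3.14159...
DBH = 53.9 cm

53.9


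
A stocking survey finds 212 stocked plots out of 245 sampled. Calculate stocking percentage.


Formula: Stocking % = stocked plots / total plots * 100
Stocking = 212 / 245 * 100
Stocking = 0.8653 * 100 = 86.5%

86.5


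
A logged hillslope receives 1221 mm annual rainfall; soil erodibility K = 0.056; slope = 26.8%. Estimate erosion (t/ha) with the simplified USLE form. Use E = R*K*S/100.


Formula: E = R * K * S / 100  (simplified USLE)
R * K = 1221 * 0.056 = 68.376
E = 68.376 * 26.8 / 100 = 18.32 t/ha

18.32


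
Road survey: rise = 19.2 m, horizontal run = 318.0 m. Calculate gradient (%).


Formula: Gradient = rise / run * 100
Gradient = 19.2 / 318.0 * 100 = 6.0%

6.0


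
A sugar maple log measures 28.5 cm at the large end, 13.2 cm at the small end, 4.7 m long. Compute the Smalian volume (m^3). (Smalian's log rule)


Smalian: V = (A1 + A2)/2 * L,  A = pi*(D/200)^2
A1 = pi*(28.5/200)^2 = 0.063794 m^2
A2 = pi*(13.2/200)^2 = 0.013685 m^2
V = (0.063794+0.013685)/2*4.7 = 0.1821 m^3

0.1821


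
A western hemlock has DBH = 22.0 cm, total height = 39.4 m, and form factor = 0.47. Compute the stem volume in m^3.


Formula: V = pi * (DBH/200)^2 * H * ff
Radius = DBH/200 = 22.0/200 = 0.11 m
Radius^2 = 0.11^2 = 0.0121 m^2
V = pi * 0.0121 * 39.4 * 0.47
V = 0.704 m^3

0.704


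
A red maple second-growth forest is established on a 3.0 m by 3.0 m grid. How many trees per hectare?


Formula: TPH = 10000 m^2/ha / (spacing_x * spacing_y)
Area per tree = 3.0 m * 3.0 m = 9.0 m^2
TPH = 10000 / 9.0 = 1111 trees/ha

1111


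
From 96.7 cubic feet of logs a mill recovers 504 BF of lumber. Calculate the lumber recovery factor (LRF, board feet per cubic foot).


Formula: LRF = Lumber Output (BF) / Log Input (ft^3)
LRF = 504 BF / 96.7 ft^3
LRF = 5.21 BF/ft^3

5.21


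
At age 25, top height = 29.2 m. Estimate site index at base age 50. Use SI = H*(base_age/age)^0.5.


Formula: SI = H_dom * (base_age / age)^0.5
Age ratio = 50 / 25 = 2.0
sqrt(age_ratio) = 1.41421
SI = 29.2 * 1.41421 = 41.3 m

41.3


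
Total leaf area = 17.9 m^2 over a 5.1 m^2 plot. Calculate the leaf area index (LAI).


Formula: LAI = total leaf area / ground area  (dimensionless)
LAI = 17.9 m^2 / 5.1 m^2
LAI = 3.51

3.51


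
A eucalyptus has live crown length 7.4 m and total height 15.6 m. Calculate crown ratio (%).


Formula: Crown Ratio = (Crown Length / Total Height) * 100
CR = (7.4 m / 15.6 m) * 100
CR = 0.4744 * 100 = 47.4%

47.4


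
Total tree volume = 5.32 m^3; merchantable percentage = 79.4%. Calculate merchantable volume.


Formula: MV = V_total * (merchantable_pct / 100)
Merchantable fraction = 79.4% / 100 = 0.794
MV = 5.32 m^3 * 0.794 = 4.224 m^3

4.224


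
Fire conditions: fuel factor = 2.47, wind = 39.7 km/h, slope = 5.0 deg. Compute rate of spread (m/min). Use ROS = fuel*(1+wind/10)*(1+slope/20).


Formula: ROS = fuel * (1 + wind/10) * (1 + slope/20)
Wind factor = 1 + 39.7/10 = 4.97
Slope factor = 1 + 5.0/20 = 1.25
ROS = 2.47 * 4.97 * 1.25 = 15.34 m/min

15.34


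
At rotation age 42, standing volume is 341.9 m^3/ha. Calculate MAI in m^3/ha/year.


Formula: MAI = Total Volume / Stand Age
MAI = 341.9 m^3/ha / 42 years
MAI = 8.14 m^3/ha/year

8.14


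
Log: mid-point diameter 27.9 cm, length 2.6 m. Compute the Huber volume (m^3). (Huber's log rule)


Huber: V = Am * L,  Am = pi*(Dm/200)^2
Am = pi*(27.9/200)^2 = 0.061136 m^2
V = 0.061136*2.6 = 0.159 m^3

0.159


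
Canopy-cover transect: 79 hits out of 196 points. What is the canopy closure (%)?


Formula: Canopy closure = covered points / total points * 100
Closure = 79 / 196 * 100
Closure = 0.4031 * 100 = 40.3%

40.3


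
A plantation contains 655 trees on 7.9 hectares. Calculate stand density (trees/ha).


Formula: Stand Density = N_trees / Area_ha
Density = 655 trees / 7.9 ha
Density = 83 trees/ha

83


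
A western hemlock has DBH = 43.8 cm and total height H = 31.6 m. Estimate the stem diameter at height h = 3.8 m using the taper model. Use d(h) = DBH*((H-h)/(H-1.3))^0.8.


Taper: d(h) = DBH * ((H - h) / (H - 1.3))^0.8
Numerator = H - h = 31.6 - 3.8 = 27.8 m
Denominator = H - 1.3 = 31.6 - 1.3 = 30.3 m
Ratio = 27.8 / 30.3 = 0.91749
d = 43.8 * 0.91749^0.8 = 40.9 cm

40.9


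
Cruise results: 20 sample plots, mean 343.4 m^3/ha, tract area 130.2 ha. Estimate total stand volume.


Formula: Total Volume = Mean Volume per ha * Total Area
Total Volume = 343.4 m^3/ha * 130.2 ha
Total Volume = 44711 m^3

44711


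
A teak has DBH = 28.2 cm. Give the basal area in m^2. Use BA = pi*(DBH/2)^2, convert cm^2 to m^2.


Formula: BA = pi * (DBH/2)^2 / 10000  (cm^2 to m^2)
Radius = DBH/2 = 28.2/2 = 14.1 cm
BA = pi * 14.1^2 / 10000
   = 624.58 cm^2 / 10000
   = 0.0625 m^2

0.0625


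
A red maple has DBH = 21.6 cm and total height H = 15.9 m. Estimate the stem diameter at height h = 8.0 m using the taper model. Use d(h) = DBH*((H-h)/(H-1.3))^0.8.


Taper: d(h) = DBH * ((H - h) / (H - 1.3))^0.8
Numerator = H - h = 15.9 - 8.0 = 7.9 m
Denominator = H - 1.3 = 15.9 - 1.3 = 14.6 m
Ratio = 7.9 / 14.6 = 0.5411
d = 21.6 * 0.5411^0.8 = 13.2 cm

13.2


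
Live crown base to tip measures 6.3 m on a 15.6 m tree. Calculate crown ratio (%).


Formula: Crown Ratio = (Crown Length / Total Height) * 100
CR = (6.3 m / 15.6 m) * 100
CR = 0.4038 * 100 = 40.4%

40.4


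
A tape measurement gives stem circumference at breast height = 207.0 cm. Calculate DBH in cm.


Formula: DBH = C / pi
DBH = 207.0 / pi
pi = 3.14159...
DBH = 65.9 cm

65.9


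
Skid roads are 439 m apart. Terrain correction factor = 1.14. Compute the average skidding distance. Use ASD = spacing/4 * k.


Formula: ASD = (spacing / 4) * correction
Uncorrected distance = spacing / 4 = 439 / 4 = 109.75 m
ASD = 109.75 * 1.14 = 125 m

125
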